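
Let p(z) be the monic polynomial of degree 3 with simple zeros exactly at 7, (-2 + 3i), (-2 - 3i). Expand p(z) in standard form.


The polynomial is p(z) = ∏_{α ∈ S} (z − α), where S = {7, (-2 + 3i), (-2 - 3i)}.
Expanding the product yields: p(z) = z^3 -3·z^2 -15·z -91.
Note conjugate pairs combine to real quadratics: (z − (-2+3i))(z − (-2−3i)) = z² + 4z + 13.
The resulting polynomial has degree 3 and real coefficients as required.

p(z) = z^3 -3·z^2 -15·z -91.


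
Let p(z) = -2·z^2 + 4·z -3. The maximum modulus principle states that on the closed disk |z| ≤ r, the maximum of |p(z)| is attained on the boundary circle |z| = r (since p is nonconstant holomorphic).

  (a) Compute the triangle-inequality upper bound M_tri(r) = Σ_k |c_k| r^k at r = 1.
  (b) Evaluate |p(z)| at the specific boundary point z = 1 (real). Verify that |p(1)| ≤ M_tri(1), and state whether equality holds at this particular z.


Coefficients: c_0 = -3, c_1 = 4, c_2 = -2. Radius r = 1.
Part (a). Triangle bound: M_tri(r) = Σ_k |c_k| r^k
  = |-3|·1^0 + |4|·1^1 + |-2|·1^2
  = 3 + 4 + 2 = 9.
This bounds M(r) := max_{|z|=r} |p(z)| from above; equality holds iff all terms c_k z^k can be made to align in phase at a single z on |z|=r.
Part (b). At z = 1 (real, on the circle |z| = r):
  p(1) = (-3)·1^0 + (4)·1^1 + (-2)·1^2 = -1.
  |p(1)| = 1.
Check: |p(1)| = 1 ≤ 9 = M_tri(1). ✓ Equality does not hold at z = 1 (the coefficients have mixed signs, so the terms do not all align in phase there).

M_tri(1) = 9; |p(1)| = 1; equality at z=1: no.


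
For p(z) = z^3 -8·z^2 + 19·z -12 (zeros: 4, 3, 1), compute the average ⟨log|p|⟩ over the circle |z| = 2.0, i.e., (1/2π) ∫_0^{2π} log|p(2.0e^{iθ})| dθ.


Zeros: 1, 3, 4; r = 2.0.
Inside |z| < r: 1. Outside (|z| ≥ r): 3, 4.
p(0) = -12, so log|p(0)| = log(12) = 2.4849.
Apply Jensen: I(r) = log|p(0)| + Σ_k log(r/|z_k|), summed over zeros inside |z| < r.
  log(r/|z_k|) for z_k = 1: log(2.0/1) = 0.6931
  Outside zeros (3, 4) contribute nothing to the Jensen sum.
Sum over inside zeros: 0.6931.
I(r) = log|p(0)| + (inside sum) = 2.4849 + 0.6931 = 3.1781.
Note: since some zeros are outside |z| ≤ r, the simplified n·log(r) form does NOT apply — only the inside zeros contribute.

I(r) ≈ 3.1781.


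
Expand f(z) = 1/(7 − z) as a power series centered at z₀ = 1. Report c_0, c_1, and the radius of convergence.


Let w = z − z₀, so z = z₀ + w.
Then 7 − z = 7 − (z₀ + w) = (7 − z₀) − w = 6 − w.
f(z) = 1/(6 − w) = (1/(6)) · 1/(1 − w/(6)) = Σ_{n≥0} w^n / (6)^(n+1).
So c_n = 1/(6)^(n+1):
  c_0 = 1/(6)^1 = 1/6.
  c_1 = 1/(6)^2 = 1/36.
The series is valid for |w/d| < 1, i.e. |z − z₀| < |d|.
Radius of convergence: R = |7 − z₀| = |6| = 6 (distance from z₀ to the singularity z = 7).

c_0 = 1/6, c_1 = 1/36; R = 6.


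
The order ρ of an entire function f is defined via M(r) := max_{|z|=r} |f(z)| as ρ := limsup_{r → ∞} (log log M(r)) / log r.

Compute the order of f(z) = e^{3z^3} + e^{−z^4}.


Each summand is entire of order 3 and 4 respectively (as in the single-exponential case). The order of a sum is at most the max of the orders, so ρ ≤ 4. For the lower bound: on |z|=r choose arg z so that -1z^4 is real positive; then |e^{-1z^4}| = e^{1r^4} while |e^{3z^3}| ≤ e^{3r^3} = o(e^{1r^4}). So |f| ≥ e^{1r^4}(1 − o(1)) and ρ ≥ 4. Hence ρ = max(3, 4) = 4.
Therefore ρ = 4.

Order ρ = 4.


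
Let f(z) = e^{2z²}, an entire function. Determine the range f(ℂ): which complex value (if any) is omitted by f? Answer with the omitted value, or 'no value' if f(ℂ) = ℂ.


Little Picard bounds the complement of f(ℂ) to at most one point.
The exponent g(z) = 2z² is a nonconstant polynomial, hence surjective onto ℂ. So e^{g(z)} takes every value in {e^w : w ∈ ℂ} = ℂ ∖ {0}. Adding 0 shifts the range to ℂ ∖ {0}. f omits exactly 0.

Omitted value: 0.


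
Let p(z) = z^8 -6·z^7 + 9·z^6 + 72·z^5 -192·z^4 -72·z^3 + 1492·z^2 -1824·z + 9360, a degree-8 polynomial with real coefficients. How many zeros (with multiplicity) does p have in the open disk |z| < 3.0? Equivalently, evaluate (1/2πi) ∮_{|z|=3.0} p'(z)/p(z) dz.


The zeros of p are: (-3 + 1i), (-3 - 1i), (0 + 2i), (0 - 2i), (3 + 3i), (3 - 3i), (3 + 2i), (3 - 2i).
Their magnitudes are: 3.162, 3.162, 2, 2, 4.243, 4.243, 3.606, 3.606.
Zeros with |z| < R = 3.0: (0 + 2i), (0 - 2i).
Count = 2.
By the argument principle, (1/2πi) ∮_{|z|=R} p'(z)/p(z) dz equals exactly this count.

Number of zeros inside |z| < 3.0: 2.


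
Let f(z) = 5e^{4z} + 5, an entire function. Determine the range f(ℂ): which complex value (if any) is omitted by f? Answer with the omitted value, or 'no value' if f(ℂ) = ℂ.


Little Picard bounds the complement of f(ℂ) to at most one point.
e^{4z} is never zero on ℂ, so 5·e^{4z} takes every value in ℂ ∖ {0}. Adding 5 shifts the range to ℂ ∖ {5}. Thus f omits exactly the value 5.

Omitted value: 5.


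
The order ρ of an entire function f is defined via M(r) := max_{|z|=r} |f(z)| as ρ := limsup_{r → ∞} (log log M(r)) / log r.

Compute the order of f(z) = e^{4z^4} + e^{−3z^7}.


Each summand is entire of order 4 and 7 respectively (as in the single-exponential case). The order of a sum is at most the max of the orders, so ρ ≤ 7. For the lower bound: on |z|=r choose arg z so that -3z^7 is real positive; then |e^{-3z^7}| = e^{3r^7} while |e^{4z^4}| ≤ e^{4r^4} = o(e^{3r^7}). So |f| ≥ e^{3r^7}(1 − o(1)) and ρ ≥ 7. Hence ρ = max(4, 7) = 7.
Therefore ρ = 7.

Order ρ = 7.


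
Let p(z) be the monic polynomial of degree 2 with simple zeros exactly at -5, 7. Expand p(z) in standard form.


The polynomial is p(z) = ∏_{α ∈ S} (z − α), where S = {-5, 7}.
Expanding the product yields: p(z) = z^2 -2·z -35.
The resulting polynomial has degree 2 and real coefficients as required.

p(z) = z^2 -2·z -35.


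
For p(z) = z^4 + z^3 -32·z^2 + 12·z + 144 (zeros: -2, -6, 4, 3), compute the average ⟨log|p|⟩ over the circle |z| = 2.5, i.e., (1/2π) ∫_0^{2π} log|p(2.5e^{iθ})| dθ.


Zeros: -6, -2, 3, 4; r = 2.5.
Inside |z| < r: -2. Outside (|z| ≥ r): -6, 3, 4.
p(0) = 144, so log|p(0)| = log(144) = 4.9698.
Apply Jensen: I(r) = log|p(0)| + Σ_k log(r/|z_k|), summed over zeros inside |z| < r.
  log(r/|z_k|) for z_k = -2: log(2.5/2) = 0.2231
  Outside zeros (-6, 3, 4) contribute nothing to the Jensen sum.
Sum over inside zeros: 0.2231.
I(r) = log|p(0)| + (inside sum) = 4.9698 + 0.2231 = 5.1930.
Note: since some zeros are outside |z| ≤ r, the simplified n·log(r) form does NOT apply — only the inside zeros contribute.

I(r) ≈ 5.1930.


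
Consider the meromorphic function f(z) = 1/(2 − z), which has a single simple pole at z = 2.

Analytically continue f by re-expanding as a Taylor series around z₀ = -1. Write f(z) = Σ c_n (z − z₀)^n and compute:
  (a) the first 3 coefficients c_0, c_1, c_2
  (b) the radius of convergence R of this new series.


Let w = z − z₀, so z = z₀ + w.
Then 2 − z = 2 − (z₀ + w) = (2 − z₀) − w = 3 − w.
f(z) = 1/(3 − w) = (1/(3)) · 1/(1 − w/(3)) = Σ_{n≥0} w^n / (3)^(n+1).
So c_n = 1/(3)^(n+1):
  c_0 = 1/(3)^1 = 1/3.
  c_1 = 1/(3)^2 = 1/9.
  c_2 = 1/(3)^3 = 1/27.
The series is valid for |w/d| < 1, i.e. |z − z₀| < |d|.
Radius of convergence: R = |2 − z₀| = |3| = 3 (distance from z₀ to the singularity z = 2).

c_0 = 1/3, c_1 = 1/9, c_2 = 1/27; R = 3.


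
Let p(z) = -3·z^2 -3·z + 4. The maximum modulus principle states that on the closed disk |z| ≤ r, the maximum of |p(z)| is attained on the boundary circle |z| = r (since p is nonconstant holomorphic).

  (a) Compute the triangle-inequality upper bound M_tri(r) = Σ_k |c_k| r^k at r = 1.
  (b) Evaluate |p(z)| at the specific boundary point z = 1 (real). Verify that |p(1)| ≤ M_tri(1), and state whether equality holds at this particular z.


Coefficients: c_0 = 4, c_1 = -3, c_2 = -3. Radius r = 1.
Part (a). Triangle bound: M_tri(r) = Σ_k |c_k| r^k
  = |4|·1^0 + |-3|·1^1 + |-3|·1^2
  = 4 + 3 + 3 = 10.
This bounds M(r) := max_{|z|=r} |p(z)| from above; equality holds iff all terms c_k z^k can be made to align in phase at a single z on |z|=r.
Part (b). At z = 1 (real, on the circle |z| = r):
  p(1) = (4)·1^0 + (-3)·1^1 + (-3)·1^2 = -2.
  |p(1)| = 2.
Check: |p(1)| = 2 ≤ 10 = M_tri(1). ✓ Equality does not hold at z = 1 (the coefficients have mixed signs, so the terms do not all align in phase there).

M_tri(1) = 10; |p(1)| = 2; equality at z=1: no.


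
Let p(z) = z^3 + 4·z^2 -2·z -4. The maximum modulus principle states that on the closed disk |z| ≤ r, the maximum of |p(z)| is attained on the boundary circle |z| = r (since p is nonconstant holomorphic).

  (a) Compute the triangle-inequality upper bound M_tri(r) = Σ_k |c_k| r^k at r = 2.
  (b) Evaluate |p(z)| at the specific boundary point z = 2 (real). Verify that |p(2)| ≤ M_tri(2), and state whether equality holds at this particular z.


Coefficients: c_0 = -4, c_1 = -2, c_2 = 4, c_3 = 1. Radius r = 2.
Part (a). Triangle bound: M_tri(r) = Σ_k |c_k| r^k
  = |-4|·2^0 + |-2|·2^1 + |4|·2^2 + |1|·2^3
  = 4 + 4 + 16 + 8 = 32.
This bounds M(r) := max_{|z|=r} |p(z)| from above; equality holds iff all terms c_k z^k can be made to align in phase at a single z on |z|=r.
Part (b). At z = 2 (real, on the circle |z| = r):
  p(2) = (-4)·2^0 + (-2)·2^1 + (4)·2^2 + (1)·2^3 = 16.
  |p(2)| = 16.
Check: |p(2)| = 16 ≤ 32 = M_tri(2). ✓ Equality does not hold at z = 2 (the coefficients have mixed signs, so the terms do not all align in phase there).

M_tri(2) = 32; |p(2)| = 16; equality at z=2: no.


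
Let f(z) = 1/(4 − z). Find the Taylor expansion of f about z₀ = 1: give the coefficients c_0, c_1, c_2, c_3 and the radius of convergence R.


Let w = z − z₀, so z = z₀ + w.
Then 4 − z = 4 − (z₀ + w) = (4 − z₀) − w = 3 − w.
f(z) = 1/(3 − w) = (1/(3)) · 1/(1 − w/(3)) = Σ_{n≥0} w^n / (3)^(n+1).
So c_n = 1/(3)^(n+1):
  c_0 = 1/(3)^1 = 1/3.
  c_1 = 1/(3)^2 = 1/9.
  c_2 = 1/(3)^3 = 1/27.
  c_3 = 1/(3)^4 = 1/81.
The series is valid for |w/d| < 1, i.e. |z − z₀| < |d|.
Radius of convergence: R = |4 − z₀| = |3| = 3 (distance from z₀ to the singularity z = 4).

c_0 = 1/3, c_1 = 1/9, c_2 = 1/27, c_3 = 1/81; R = 3.


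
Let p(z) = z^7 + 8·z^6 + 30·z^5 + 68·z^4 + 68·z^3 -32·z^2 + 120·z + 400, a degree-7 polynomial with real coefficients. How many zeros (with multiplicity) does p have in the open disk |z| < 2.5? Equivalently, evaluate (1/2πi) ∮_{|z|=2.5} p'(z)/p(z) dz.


The zeros of p are: (1 + 1i), (1 - 1i), (-1 + 3i), (-1 - 3i), (-3 + 1i), (-3 - 1i), -2.
Their magnitudes are: 1.414, 1.414, 3.162, 3.162, 3.162, 3.162, 2.
Zeros with |z| < R = 2.5: (1 + 1i), (1 - 1i), -2.
Count = 3.
By the argument principle, (1/2πi) ∮_{|z|=R} p'(z)/p(z) dz equals exactly this count.

Number of zeros inside |z| < 2.5: 3.


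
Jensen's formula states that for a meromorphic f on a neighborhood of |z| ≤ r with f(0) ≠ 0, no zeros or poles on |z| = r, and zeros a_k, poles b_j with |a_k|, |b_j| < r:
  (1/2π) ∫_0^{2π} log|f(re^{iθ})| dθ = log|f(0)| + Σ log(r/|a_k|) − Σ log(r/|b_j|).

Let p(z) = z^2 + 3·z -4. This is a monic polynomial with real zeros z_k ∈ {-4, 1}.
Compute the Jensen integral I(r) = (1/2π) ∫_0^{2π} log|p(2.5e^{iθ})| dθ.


Zeros: -4, 1; r = 2.5.
Inside |z| < r: 1. Outside (|z| ≥ r): -4.
p(0) = -4, so log|p(0)| = log(4) = 1.3863.
Apply Jensen: I(r) = log|p(0)| + Σ_k log(r/|z_k|), summed over zeros inside |z| < r.
  log(r/|z_k|) for z_k = 1: log(2.5/1) = 0.9163
  Outside zeros (-4) contribute nothing to the Jensen sum.
Sum over inside zeros: 0.9163.
I(r) = log|p(0)| + (inside sum) = 1.3863 + 0.9163 = 2.3026.
Note: since some zeros are outside |z| ≤ r, the simplified n·log(r) form does NOT apply — only the inside zeros contribute.

I(r) ≈ 2.3026.


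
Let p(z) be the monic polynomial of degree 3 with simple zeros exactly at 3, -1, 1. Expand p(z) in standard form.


The polynomial is p(z) = ∏_{α ∈ S} (z − α), where S = {3, -1, 1}.
Expanding the product yields: p(z) = z^3 -3·z^2 -z + 3.
The resulting polynomial has degree 3 and real coefficients as required.

p(z) = z^3 -3·z^2 -z + 3.


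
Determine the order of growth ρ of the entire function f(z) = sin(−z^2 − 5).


Write sin(w) = (e^{iw} ± e^{−iw})/(2 or 2i), so |sin(w)| ≤ e^{|w|}. With w = −z^2 − 5, |w| ≤ 1r^2 + 5 on |z|=r, giving M(r) ≤ e^{1r^2 + 5} and ρ ≤ 2. For the lower bound, choose z on |z|=r with -1z^2 purely imaginary of modulus 1r^2; then |sin(−z^2 − 5)| grows like e^{1r^2}/2, so ρ ≥ 2. Hence ρ = 2.
Therefore ρ = 2.

Order ρ = 2.


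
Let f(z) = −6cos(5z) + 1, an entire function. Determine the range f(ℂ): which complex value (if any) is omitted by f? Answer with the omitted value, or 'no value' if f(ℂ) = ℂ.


Little Picard bounds the complement of f(ℂ) to at most one point.
cos is entire and surjective onto ℂ: for every w ∈ ℂ, cos(ζ) = w has a solution ζ ∈ ℂ (e.g., via the complex inverse arccos). With ζ = 5z this gives z = ζ/(5). Then -6·cos(5z) takes every value in -6·ℂ = ℂ, and adding 1 is a bijection of ℂ. So f is surjective and omits no value. (Note: only on the real line is cos bounded by [−1, 1].)

Omitted value: no value.


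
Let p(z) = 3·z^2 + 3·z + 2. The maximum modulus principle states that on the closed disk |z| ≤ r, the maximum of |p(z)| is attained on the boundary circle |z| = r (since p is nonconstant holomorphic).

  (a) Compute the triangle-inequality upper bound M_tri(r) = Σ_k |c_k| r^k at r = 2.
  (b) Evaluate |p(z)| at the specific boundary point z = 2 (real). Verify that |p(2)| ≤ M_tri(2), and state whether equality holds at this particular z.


Coefficients: c_0 = 2, c_1 = 3, c_2 = 3. Radius r = 2.
Part (a). Triangle bound: M_tri(r) = Σ_k |c_k| r^k
  = |2|·2^0 + |3|·2^1 + |3|·2^2
  = 2 + 6 + 12 = 20.
This bounds M(r) := max_{|z|=r} |p(z)| from above; equality holds iff all terms c_k z^k can be made to align in phase at a single z on |z|=r.
Part (b). At z = 2 (real, on the circle |z| = r):
  p(2) = (2)·2^0 + (3)·2^1 + (3)·2^2 = 20.
  |p(2)| = 20.
Since all nonzero coefficients share the same sign, |p(2)| = 20 = M_tri(2); the triangle bound is attained at z = 2, so in fact M(r) = 20.

M_tri(2) = 20; |p(2)| = 20; equality at z=2: yes.


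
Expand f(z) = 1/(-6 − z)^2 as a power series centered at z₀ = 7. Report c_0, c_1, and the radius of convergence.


Let w = z − z₀, so z = z₀ + w.
Then -6 − z = -6 − (z₀ + w) = (-6 − z₀) − w = -13 − w.
f(z) = 1/(-13 − w)^2 = (1/(-13)^2) · (1 − w/(-13))^{−2}.
By the binomial series (1−u)^{−2} = Σ_{n≥0} C(n+1, 1) u^n for |u|<1, with u = w/(-13):
  c_n = C(n+1, 1) / (-13)^(n+2).
  c_0 = 1/(-13)^2 = 1/169.
  c_1 = 2/(-13)^3 = -2/2197.
The series is valid for |w/d| < 1, i.e. |z − z₀| < |d|.
Radius of convergence: R = |-6 − z₀| = |-13| = 13 (distance from z₀ to the singularity z = -6).

c_0 = 1/169, c_1 = -2/2197; R = 13.


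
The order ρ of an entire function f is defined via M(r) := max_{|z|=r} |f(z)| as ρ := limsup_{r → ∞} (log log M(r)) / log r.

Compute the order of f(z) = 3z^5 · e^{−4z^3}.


M(r) = max_{|z|=r} |3|·|z|^5·|e^{−4z^3}| = 3·r^5 · e^{4r^3} (the factors attain their maxima compatibly on |z|=r). Then log M(r) = log 3 + 5·log r + 4r^3, dominated by the last term, so log log M(r) ~ 3·log r. The polynomial factor 3z^5 contributes only a log r term and does not affect the order. ρ = 3.
Therefore ρ = 3.

Order ρ = 3.


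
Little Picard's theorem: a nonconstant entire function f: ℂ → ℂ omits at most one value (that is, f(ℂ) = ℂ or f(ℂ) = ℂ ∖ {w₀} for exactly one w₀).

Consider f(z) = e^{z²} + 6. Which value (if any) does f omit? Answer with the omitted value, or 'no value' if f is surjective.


Little Picard bounds the complement of f(ℂ) to at most one point.
The exponent g(z) = z² is a nonconstant polynomial, hence surjective onto ℂ. So e^{g(z)} takes every value in {e^w : w ∈ ℂ} = ℂ ∖ {0}. Adding 6 shifts the range to ℂ ∖ {6}. f omits exactly 6.

Omitted value: 6.


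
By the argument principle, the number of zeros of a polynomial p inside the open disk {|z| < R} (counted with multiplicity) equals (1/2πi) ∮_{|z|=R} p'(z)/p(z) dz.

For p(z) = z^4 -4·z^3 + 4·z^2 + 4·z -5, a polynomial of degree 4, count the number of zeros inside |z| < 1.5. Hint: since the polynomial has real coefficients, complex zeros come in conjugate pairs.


The zeros of p are: 1, -1, (2 + 1i), (2 - 1i).
Their magnitudes are: 1, 1, 2.236, 2.236.
Zeros with |z| < R = 1.5: 1, -1.
Count = 2.
By the argument principle, (1/2πi) ∮_{|z|=R} p'(z)/p(z) dz equals exactly this count.

Number of zeros inside |z| < 1.5: 2.


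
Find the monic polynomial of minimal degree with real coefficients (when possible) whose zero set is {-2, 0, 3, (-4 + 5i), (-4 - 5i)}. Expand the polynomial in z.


The polynomial is p(z) = ∏_{α ∈ S} (z − α), where S = {-2, 0, 3, (-4 + 5i), (-4 - 5i)}.
Expanding the product yields: p(z) = z^5 + 7·z^4 + 27·z^3 -89·z^2 -246·z.
Note conjugate pairs combine to real quadratics: (z − (-4+5i))(z − (-4−5i)) = z² + 8z + 41.
The resulting polynomial has degree 5 and real coefficients as required.

p(z) = z^5 + 7·z^4 + 27·z^3 -89·z^2 -246·z.


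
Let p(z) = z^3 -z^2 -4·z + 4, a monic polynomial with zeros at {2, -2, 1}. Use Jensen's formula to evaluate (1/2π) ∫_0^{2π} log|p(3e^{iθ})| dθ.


Zeros: -2, 1, 2; r = 3.
Inside |z| < r: -2, 1, 2. Outside (|z| ≥ r): ∅.
p(0) = 4, so log|p(0)| = log(4) = 1.3863.
Apply Jensen: I(r) = log|p(0)| + Σ_k log(r/|z_k|), summed over zeros inside |z| < r.
  log(r/|z_k|) for z_k = 2: log(3/2) = 0.4055
  log(r/|z_k|) for z_k = -2: log(3/2) = 0.4055
  log(r/|z_k|) for z_k = 1: log(3/1) = 1.0986
Sum over inside zeros: 1.9095.
I(r) = log|p(0)| + (inside sum) = 1.3863 + 1.9095 = 3.2958.
Closed form (all zeros inside, monic): I(r) = n·log(r) = 3·log(3) = 3.2958. ✓

I(r) ≈ 3.2958.


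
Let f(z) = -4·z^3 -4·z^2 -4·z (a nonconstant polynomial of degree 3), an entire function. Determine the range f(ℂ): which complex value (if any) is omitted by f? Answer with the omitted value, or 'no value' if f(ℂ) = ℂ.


Little Picard bounds the complement of f(ℂ) to at most one point.
For every w ∈ ℂ, the equation p(z) − w = 0 is a nonconstant polynomial in z and hence has at least one root by the fundamental theorem of algebra. So p is surjective onto ℂ, omitting no value.

Omitted value: no value.


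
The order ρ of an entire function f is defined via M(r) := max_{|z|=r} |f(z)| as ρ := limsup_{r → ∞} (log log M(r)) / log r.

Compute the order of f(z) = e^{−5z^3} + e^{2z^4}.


Each summand is entire of order 3 and 4 respectively (as in the single-exponential case). The order of a sum is at most the max of the orders, so ρ ≤ 4. For the lower bound: on |z|=r choose arg z so that 2z^4 is real positive; then |e^{2z^4}| = e^{2r^4} while |e^{-5z^3}| ≤ e^{5r^3} = o(e^{2r^4}). So |f| ≥ e^{2r^4}(1 − o(1)) and ρ ≥ 4. Hence ρ = max(3, 4) = 4.
Therefore ρ = 4.

Order ρ = 4.


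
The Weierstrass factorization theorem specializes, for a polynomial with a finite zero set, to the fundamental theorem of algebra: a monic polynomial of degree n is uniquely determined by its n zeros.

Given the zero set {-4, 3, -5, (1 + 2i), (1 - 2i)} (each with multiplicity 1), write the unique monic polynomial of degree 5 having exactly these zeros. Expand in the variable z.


The polynomial is p(z) = ∏_{α ∈ S} (z − α), where S = {-4, 3, -5, (1 + 2i), (1 - 2i)}.
Expanding the product yields: p(z) = z^5 + 4·z^4 -14·z^3 -16·z^2 + 85·z -300.
Note conjugate pairs combine to real quadratics: (z − (1+2i))(z − (1−2i)) = z² − 2z + 5.
The resulting polynomial has degree 5 and real coefficients as required.

p(z) = z^5 + 4·z^4 -14·z^3 -16·z^2 + 85·z -300.


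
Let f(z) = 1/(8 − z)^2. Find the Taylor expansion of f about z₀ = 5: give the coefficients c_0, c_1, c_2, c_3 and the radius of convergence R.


Let w = z − z₀, so z = z₀ + w.
Then 8 − z = 8 − (z₀ + w) = (8 − z₀) − w = 3 − w.
f(z) = 1/(3 − w)^2 = (1/(3)^2) · (1 − w/(3))^{−2}.
By the binomial series (1−u)^{−2} = Σ_{n≥0} C(n+1, 1) u^n for |u|<1, with u = w/(3):
  c_n = C(n+1, 1) / (3)^(n+2).
  c_0 = 1/(3)^2 = 1/9.
  c_1 = 2/(3)^3 = 2/27.
  c_2 = 3/(3)^4 = 1/27.
  c_3 = 4/(3)^5 = 4/243.
The series is valid for |w/d| < 1, i.e. |z − z₀| < |d|.
Radius of convergence: R = |8 − z₀| = |3| = 3 (distance from z₀ to the singularity z = 8).

c_0 = 1/9, c_1 = 2/27, c_2 = 1/27, c_3 = 4/243; R = 3.


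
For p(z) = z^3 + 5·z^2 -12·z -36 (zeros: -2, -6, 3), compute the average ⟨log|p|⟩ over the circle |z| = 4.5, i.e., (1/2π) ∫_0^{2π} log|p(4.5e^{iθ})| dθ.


Zeros: -6, -2, 3; r = 4.5.
Inside |z| < r: -2, 3. Outside (|z| ≥ r): -6.
p(0) = -36, so log|p(0)| = log(36) = 3.5835.
Apply Jensen: I(r) = log|p(0)| + Σ_k log(r/|z_k|), summed over zeros inside |z| < r.
  log(r/|z_k|) for z_k = -2: log(4.5/2) = 0.8109
  log(r/|z_k|) for z_k = 3: log(4.5/3) = 0.4055
  Outside zeros (-6) contribute nothing to the Jensen sum.
Sum over inside zeros: 1.2164.
I(r) = log|p(0)| + (inside sum) = 3.5835 + 1.2164 = 4.7999.
Note: since some zeros are outside |z| ≤ r, the simplified n·log(r) form does NOT apply — only the inside zeros contribute.

I(r) ≈ 4.7999.


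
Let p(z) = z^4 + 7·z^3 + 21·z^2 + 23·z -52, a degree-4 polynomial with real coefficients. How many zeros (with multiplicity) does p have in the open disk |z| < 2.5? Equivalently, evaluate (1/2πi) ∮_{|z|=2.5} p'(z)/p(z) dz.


The zeros of p are: 1, (-2 + 3i), (-2 - 3i), -4.
Their magnitudes are: 1, 3.606, 3.606, 4.
Zeros with |z| < R = 2.5: 1.
Count = 1.
By the argument principle, (1/2πi) ∮_{|z|=R} p'(z)/p(z) dz equals exactly this count.

Number of zeros inside |z| < 2.5: 1.


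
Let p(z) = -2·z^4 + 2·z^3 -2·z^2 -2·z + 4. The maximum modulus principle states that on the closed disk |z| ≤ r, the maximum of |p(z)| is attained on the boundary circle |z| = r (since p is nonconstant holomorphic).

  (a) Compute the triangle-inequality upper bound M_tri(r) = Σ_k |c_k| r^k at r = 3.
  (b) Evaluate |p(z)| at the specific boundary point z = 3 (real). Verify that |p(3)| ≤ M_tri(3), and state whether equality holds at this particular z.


Coefficients: c_0 = 4, c_1 = -2, c_2 = -2, c_3 = 2, c_4 = -2. Radius r = 3.
Part (a). Triangle bound: M_tri(r) = Σ_k |c_k| r^k
  = |4|·3^0 + |-2|·3^1 + |-2|·3^2 + |2|·3^3 + |-2|·3^4
  = 4 + 6 + 18 + 54 + 162 = 244.
This bounds M(r) := max_{|z|=r} |p(z)| from above; equality holds iff all terms c_k z^k can be made to align in phase at a single z on |z|=r.
Part (b). At z = 3 (real, on the circle |z| = r):
  p(3) = (4)·3^0 + (-2)·3^1 + (-2)·3^2 + (2)·3^3 + (-2)·3^4 = -128.
  |p(3)| = 128.
Check: |p(3)| = 128 ≤ 244 = M_tri(3). ✓ Equality does not hold at z = 3 (the coefficients have mixed signs, so the terms do not all align in phase there).

M_tri(3) = 244; |p(3)| = 128; equality at z=3: no.


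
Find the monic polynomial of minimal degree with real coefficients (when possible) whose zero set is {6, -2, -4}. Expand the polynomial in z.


The polynomial is p(z) = ∏_{α ∈ S} (z − α), where S = {6, -2, -4}.
Expanding the product yields: p(z) = z^3 -28·z -48.
The resulting polynomial has degree 3 and real coefficients as required.

p(z) = z^3 -28·z -48.


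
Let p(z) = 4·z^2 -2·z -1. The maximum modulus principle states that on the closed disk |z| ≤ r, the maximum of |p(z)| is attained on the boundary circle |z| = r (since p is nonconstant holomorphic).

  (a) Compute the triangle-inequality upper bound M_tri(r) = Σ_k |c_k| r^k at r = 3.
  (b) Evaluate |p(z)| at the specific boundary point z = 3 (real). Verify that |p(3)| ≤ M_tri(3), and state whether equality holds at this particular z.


Coefficients: c_0 = -1, c_1 = -2, c_2 = 4. Radius r = 3.
Part (a). Triangle bound: M_tri(r) = Σ_k |c_k| r^k
  = |-1|·3^0 + |-2|·3^1 + |4|·3^2
  = 1 + 6 + 36 = 43.
This bounds M(r) := max_{|z|=r} |p(z)| from above; equality holds iff all terms c_k z^k can be made to align in phase at a single z on |z|=r.
Part (b). At z = 3 (real, on the circle |z| = r):
  p(3) = (-1)·3^0 + (-2)·3^1 + (4)·3^2 = 29.
  |p(3)| = 29.
Check: |p(3)| = 29 ≤ 43 = M_tri(3). ✓ Equality does not hold at z = 3 (the coefficients have mixed signs, so the terms do not all align in phase there).

M_tri(3) = 43; |p(3)| = 29; equality at z=3: no.


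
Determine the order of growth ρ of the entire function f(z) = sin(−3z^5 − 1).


Write sin(w) = (e^{iw} ± e^{−iw})/(2 or 2i), so |sin(w)| ≤ e^{|w|}. With w = −3z^5 − 1, |w| ≤ 3r^5 + 1 on |z|=r, giving M(r) ≤ e^{3r^5 + 1} and ρ ≤ 5. For the lower bound, choose z on |z|=r with -3z^5 purely imaginary of modulus 3r^5; then |sin(−3z^5 − 1)| grows like e^{3r^5}/2, so ρ ≥ 5. Hence ρ = 5.
Therefore ρ = 5.

Order ρ = 5.


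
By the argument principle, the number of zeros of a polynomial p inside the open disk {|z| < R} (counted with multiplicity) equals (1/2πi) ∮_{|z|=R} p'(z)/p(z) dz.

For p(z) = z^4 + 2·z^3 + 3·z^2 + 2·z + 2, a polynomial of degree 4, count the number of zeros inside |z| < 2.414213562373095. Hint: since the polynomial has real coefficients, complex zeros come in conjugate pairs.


The zeros of p are: (0 + 1i), (0 - 1i), (-1 + 1i), (-1 - 1i).
Their magnitudes are: 1, 1, 1.414, 1.414.
Zeros with |z| < R = 2.414213562373095: (0 + 1i), (0 - 1i), (-1 + 1i), (-1 - 1i).
Count = 4.
By the argument principle, (1/2πi) ∮_{|z|=R} p'(z)/p(z) dz equals exactly this count.

Number of zeros inside |z| < 2.414213562373095: 4.


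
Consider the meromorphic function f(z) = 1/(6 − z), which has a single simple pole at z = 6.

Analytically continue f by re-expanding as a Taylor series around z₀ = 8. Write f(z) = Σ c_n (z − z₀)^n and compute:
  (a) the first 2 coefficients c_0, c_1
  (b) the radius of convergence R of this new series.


Let w = z − z₀, so z = z₀ + w.
Then 6 − z = 6 − (z₀ + w) = (6 − z₀) − w = -2 − w.
f(z) = 1/(-2 − w) = (1/(-2)) · 1/(1 − w/(-2)) = Σ_{n≥0} w^n / (-2)^(n+1).
So c_n = 1/(-2)^(n+1):
  c_0 = 1/(-2)^1 = -1/2.
  c_1 = 1/(-2)^2 = 1/4.
The series is valid for |w/d| < 1, i.e. |z − z₀| < |d|.
Radius of convergence: R = |6 − z₀| = |-2| = 2 (distance from z₀ to the singularity z = 6).

c_0 = -1/2, c_1 = 1/4; R = 2.


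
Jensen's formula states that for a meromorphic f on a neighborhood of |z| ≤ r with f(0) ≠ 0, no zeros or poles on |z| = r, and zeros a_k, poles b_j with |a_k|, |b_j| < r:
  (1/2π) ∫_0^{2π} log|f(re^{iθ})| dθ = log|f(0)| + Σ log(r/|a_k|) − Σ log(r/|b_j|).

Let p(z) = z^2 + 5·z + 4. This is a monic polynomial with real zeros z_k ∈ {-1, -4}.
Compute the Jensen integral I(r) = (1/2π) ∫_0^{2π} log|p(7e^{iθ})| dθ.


Zeros: -4, -1; r = 7.
Inside |z| < r: -4, -1. Outside (|z| ≥ r): ∅.
p(0) = 4, so log|p(0)| = log(4) = 1.3863.
Apply Jensen: I(r) = log|p(0)| + Σ_k log(r/|z_k|), summed over zeros inside |z| < r.
  log(r/|z_k|) for z_k = -1: log(7/1) = 1.9459
  log(r/|z_k|) for z_k = -4: log(7/4) = 0.5596
Sum over inside zeros: 2.5055.
I(r) = log|p(0)| + (inside sum) = 1.3863 + 2.5055 = 3.8918.
Closed form (all zeros inside, monic): I(r) = n·log(r) = 2·log(7) = 3.8918. ✓

I(r) ≈ 3.8918.


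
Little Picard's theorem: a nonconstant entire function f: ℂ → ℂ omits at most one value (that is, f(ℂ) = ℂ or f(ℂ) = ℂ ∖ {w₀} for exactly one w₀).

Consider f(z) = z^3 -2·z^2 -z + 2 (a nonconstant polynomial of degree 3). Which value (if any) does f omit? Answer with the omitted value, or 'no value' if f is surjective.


Little Picard bounds the complement of f(ℂ) to at most one point.
For every w ∈ ℂ, the equation p(z) − w = 0 is a nonconstant polynomial in z and hence has at least one root by the fundamental theorem of algebra. So p is surjective onto ℂ, omitting no value.

Omitted value: no value.


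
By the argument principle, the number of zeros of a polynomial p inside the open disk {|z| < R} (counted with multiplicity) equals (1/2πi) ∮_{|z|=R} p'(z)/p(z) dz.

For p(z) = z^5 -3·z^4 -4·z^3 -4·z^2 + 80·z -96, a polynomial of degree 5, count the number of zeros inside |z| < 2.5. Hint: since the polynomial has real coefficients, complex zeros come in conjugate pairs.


The zeros of p are: 2, (-2 + 2i), (-2 - 2i), 3, 2.
Their magnitudes are: 2, 2.828, 2.828, 3, 2.
Zeros with |z| < R = 2.5: 2, 2.
Count = 2.
By the argument principle, (1/2πi) ∮_{|z|=R} p'(z)/p(z) dz equals exactly this count.

Number of zeros inside |z| < 2.5: 2.


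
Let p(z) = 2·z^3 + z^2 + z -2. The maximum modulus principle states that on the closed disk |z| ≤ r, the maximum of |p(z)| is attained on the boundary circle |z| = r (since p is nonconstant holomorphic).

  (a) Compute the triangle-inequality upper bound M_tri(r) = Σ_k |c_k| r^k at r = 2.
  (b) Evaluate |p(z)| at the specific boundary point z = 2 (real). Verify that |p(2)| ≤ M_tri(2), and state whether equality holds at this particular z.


Coefficients: c_0 = -2, c_1 = 1, c_2 = 1, c_3 = 2. Radius r = 2.
Part (a). Triangle bound: M_tri(r) = Σ_k |c_k| r^k
  = |-2|·2^0 + |1|·2^1 + |1|·2^2 + |2|·2^3
  = 2 + 2 + 4 + 16 = 24.
This bounds M(r) := max_{|z|=r} |p(z)| from above; equality holds iff all terms c_k z^k can be made to align in phase at a single z on |z|=r.
Part (b). At z = 2 (real, on the circle |z| = r):
  p(2) = (-2)·2^0 + (1)·2^1 + (1)·2^2 + (2)·2^3 = 20.
  |p(2)| = 20.
Check: |p(2)| = 20 ≤ 24 = M_tri(2). ✓ Equality does not hold at z = 2 (the coefficients have mixed signs, so the terms do not all align in phase there).

M_tri(2) = 24; |p(2)| = 20; equality at z=2: no.


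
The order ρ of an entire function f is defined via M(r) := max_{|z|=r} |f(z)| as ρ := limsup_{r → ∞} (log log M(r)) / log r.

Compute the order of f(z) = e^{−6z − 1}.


|e^{−6z − 1}| = e^{Re(-6·z) + -1} ≤ e^{6|z|^1 + -1} = e^{6r^1 + -1} on |z| = r, so ρ ≤ 1. Choosing z on |z|=r so that -6·z is real positive (always possible by picking arg z appropriately) gives |f(z)| = e^{6r^1 + -1}, matching the bound. The additive constant -1 does not affect log log M(r) ~ 1·log r. Hence ρ = 1.
Therefore ρ = 1.

Order ρ = 1.


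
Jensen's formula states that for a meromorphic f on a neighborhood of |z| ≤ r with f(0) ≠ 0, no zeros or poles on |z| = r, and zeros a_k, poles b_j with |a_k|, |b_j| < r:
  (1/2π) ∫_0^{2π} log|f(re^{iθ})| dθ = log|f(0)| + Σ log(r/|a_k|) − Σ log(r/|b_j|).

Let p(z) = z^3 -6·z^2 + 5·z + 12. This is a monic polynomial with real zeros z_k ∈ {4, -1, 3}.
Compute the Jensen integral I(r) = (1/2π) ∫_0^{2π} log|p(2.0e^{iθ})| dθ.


Zeros: -1, 3, 4; r = 2.0.
Inside |z| < r: -1. Outside (|z| ≥ r): 3, 4.
p(0) = 12, so log|p(0)| = log(12) = 2.4849.
Apply Jensen: I(r) = log|p(0)| + Σ_k log(r/|z_k|), summed over zeros inside |z| < r.
  log(r/|z_k|) for z_k = -1: log(2.0/1) = 0.6931
  Outside zeros (3, 4) contribute nothing to the Jensen sum.
Sum over inside zeros: 0.6931.
I(r) = log|p(0)| + (inside sum) = 2.4849 + 0.6931 = 3.1781.
Note: since some zeros are outside |z| ≤ r, the simplified n·log(r) form does NOT apply — only the inside zeros contribute.

I(r) ≈ 3.1781.


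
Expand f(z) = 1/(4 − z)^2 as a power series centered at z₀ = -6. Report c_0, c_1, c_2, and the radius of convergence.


Let w = z − z₀, so z = z₀ + w.
Then 4 − z = 4 − (z₀ + w) = (4 − z₀) − w = 10 − w.
f(z) = 1/(10 − w)^2 = (1/(10)^2) · (1 − w/(10))^{−2}.
By the binomial series (1−u)^{−2} = Σ_{n≥0} C(n+1, 1) u^n for |u|<1, with u = w/(10):
  c_n = C(n+1, 1) / (10)^(n+2).
  c_0 = 1/(10)^2 = 1/100.
  c_1 = 2/(10)^3 = 1/500.
  c_2 = 3/(10)^4 = 3/10000.
The series is valid for |w/d| < 1, i.e. |z − z₀| < |d|.
Radius of convergence: R = |4 − z₀| = |10| = 10 (distance from z₀ to the singularity z = 4).

c_0 = 1/100, c_1 = 1/500, c_2 = 3/10000; R = 10.


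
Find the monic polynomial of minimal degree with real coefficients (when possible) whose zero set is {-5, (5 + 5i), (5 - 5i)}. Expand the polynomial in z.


The polynomial is p(z) = ∏_{α ∈ S} (z − α), where S = {-5, (5 + 5i), (5 - 5i)}.
Expanding the product yields: p(z) = z^3 -5·z^2 + 250.
Note conjugate pairs combine to real quadratics: (z − (5+5i))(z − (5−5i)) = z² − 10z + 50.
The resulting polynomial has degree 3 and real coefficients as required.

p(z) = z^3 -5·z^2 + 250.


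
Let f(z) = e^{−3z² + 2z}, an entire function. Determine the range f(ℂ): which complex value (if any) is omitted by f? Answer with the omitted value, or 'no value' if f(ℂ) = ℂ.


Little Picard bounds the complement of f(ℂ) to at most one point.
The exponent g(z) = −3z² + 2z is a nonconstant polynomial, hence surjective onto ℂ. So e^{g(z)} takes every value in {e^w : w ∈ ℂ} = ℂ ∖ {0}. Adding 0 shifts the range to ℂ ∖ {0}. f omits exactly 0.

Omitted value: 0.


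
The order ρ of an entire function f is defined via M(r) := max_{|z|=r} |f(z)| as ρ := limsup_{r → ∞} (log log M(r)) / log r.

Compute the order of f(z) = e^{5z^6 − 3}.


|e^{5z^6 − 3}| = e^{Re(5·z^6) + -3} ≤ e^{5|z|^6 + -3} = e^{5r^6 + -3} on |z| = r, so ρ ≤ 6. Choosing z on |z|=r so that 5·z^6 is real positive (always possible by picking arg z appropriately) gives |f(z)| = e^{5r^6 + -3}, matching the bound. The additive constant -3 does not affect log log M(r) ~ 6·log r. Hence ρ = 6.
Therefore ρ = 6.

Order ρ = 6.


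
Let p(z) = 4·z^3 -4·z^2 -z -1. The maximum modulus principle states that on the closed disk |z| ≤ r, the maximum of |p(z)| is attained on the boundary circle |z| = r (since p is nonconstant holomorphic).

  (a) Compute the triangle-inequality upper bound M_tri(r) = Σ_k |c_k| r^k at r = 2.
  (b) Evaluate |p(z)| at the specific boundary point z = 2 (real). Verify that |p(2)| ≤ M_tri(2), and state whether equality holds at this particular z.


Coefficients: c_0 = -1, c_1 = -1, c_2 = -4, c_3 = 4. Radius r = 2.
Part (a). Triangle bound: M_tri(r) = Σ_k |c_k| r^k
  = |-1|·2^0 + |-1|·2^1 + |-4|·2^2 + |4|·2^3
  = 1 + 2 + 16 + 32 = 51.
This bounds M(r) := max_{|z|=r} |p(z)| from above; equality holds iff all terms c_k z^k can be made to align in phase at a single z on |z|=r.
Part (b). At z = 2 (real, on the circle |z| = r):
  p(2) = (-1)·2^0 + (-1)·2^1 + (-4)·2^2 + (4)·2^3 = 13.
  |p(2)| = 13.
Check: |p(2)| = 13 ≤ 51 = M_tri(2). ✓ Equality does not hold at z = 2 (the coefficients have mixed signs, so the terms do not all align in phase there).

M_tri(2) = 51; |p(2)| = 13; equality at z=2: no.


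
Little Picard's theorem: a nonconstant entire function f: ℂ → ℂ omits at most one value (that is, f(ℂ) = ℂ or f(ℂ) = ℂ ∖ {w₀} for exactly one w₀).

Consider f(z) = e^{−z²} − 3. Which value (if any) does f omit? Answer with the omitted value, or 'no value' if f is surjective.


Little Picard bounds the complement of f(ℂ) to at most one point.
The exponent g(z) = −z² is a nonconstant polynomial, hence surjective onto ℂ. So e^{g(z)} takes every value in {e^w : w ∈ ℂ} = ℂ ∖ {0}. Adding -3 shifts the range to ℂ ∖ {-3}. f omits exactly -3.

Omitted value: -3.


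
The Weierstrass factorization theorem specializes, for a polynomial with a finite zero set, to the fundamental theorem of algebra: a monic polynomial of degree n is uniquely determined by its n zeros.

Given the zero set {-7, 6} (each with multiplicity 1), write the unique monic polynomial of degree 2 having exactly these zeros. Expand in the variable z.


The polynomial is p(z) = ∏_{α ∈ S} (z − α), where S = {-7, 6}.
Expanding the product yields: p(z) = z^2 + z -42.
The resulting polynomial has degree 2 and real coefficients as required.

p(z) = z^2 + z -42.


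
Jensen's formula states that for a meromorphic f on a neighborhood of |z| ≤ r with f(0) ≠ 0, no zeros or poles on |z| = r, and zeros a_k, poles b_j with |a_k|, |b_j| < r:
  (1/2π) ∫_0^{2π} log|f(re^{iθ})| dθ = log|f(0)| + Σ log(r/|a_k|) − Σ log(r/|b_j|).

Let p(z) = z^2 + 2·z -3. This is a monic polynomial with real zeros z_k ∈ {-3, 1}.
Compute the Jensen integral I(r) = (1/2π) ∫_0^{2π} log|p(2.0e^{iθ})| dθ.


Zeros: -3, 1; r = 2.0.
Inside |z| < r: 1. Outside (|z| ≥ r): -3.
p(0) = -3, so log|p(0)| = log(3) = 1.0986.
Apply Jensen: I(r) = log|p(0)| + Σ_k log(r/|z_k|), summed over zeros inside |z| < r.
  log(r/|z_k|) for z_k = 1: log(2.0/1) = 0.6931
  Outside zeros (-3) contribute nothing to the Jensen sum.
Sum over inside zeros: 0.6931.
I(r) = log|p(0)| + (inside sum) = 1.0986 + 0.6931 = 1.7918.
Note: since some zeros are outside |z| ≤ r, the simplified n·log(r) form does NOT apply — only the inside zeros contribute.

I(r) ≈ 1.7918.


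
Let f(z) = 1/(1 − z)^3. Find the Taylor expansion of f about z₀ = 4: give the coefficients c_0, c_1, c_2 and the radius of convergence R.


Let w = z − z₀, so z = z₀ + w.
Then 1 − z = 1 − (z₀ + w) = (1 − z₀) − w = -3 − w.
f(z) = 1/(-3 − w)^3 = (1/(-3)^3) · (1 − w/(-3))^{−3}.
By the binomial series (1−u)^{−3} = Σ_{n≥0} C(n+2, 2) u^n for |u|<1, with u = w/(-3):
  c_n = C(n+2, 2) / (-3)^(n+3).
  c_0 = 1/(-3)^3 = -1/27.
  c_1 = 3/(-3)^4 = 1/27.
  c_2 = 6/(-3)^5 = -2/81.
The series is valid for |w/d| < 1, i.e. |z − z₀| < |d|.
Radius of convergence: R = |1 − z₀| = |-3| = 3 (distance from z₀ to the singularity z = 1).

c_0 = -1/27, c_1 = 1/27, c_2 = -2/81; R = 3.


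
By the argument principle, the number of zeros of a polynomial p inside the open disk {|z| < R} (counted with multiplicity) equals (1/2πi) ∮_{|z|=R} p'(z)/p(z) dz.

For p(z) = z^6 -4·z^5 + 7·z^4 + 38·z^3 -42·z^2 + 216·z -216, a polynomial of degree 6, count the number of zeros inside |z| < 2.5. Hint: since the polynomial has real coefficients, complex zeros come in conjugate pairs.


The zeros of p are: (3 + 3i), (3 - 3i), 1, -3, (0 + 2i), (0 - 2i).
Their magnitudes are: 4.243, 4.243, 1, 3, 2, 2.
Zeros with |z| < R = 2.5: 1, (0 + 2i), (0 - 2i).
Count = 3.
By the argument principle, (1/2πi) ∮_{|z|=R} p'(z)/p(z) dz equals exactly this count.

Number of zeros inside |z| < 2.5: 3.


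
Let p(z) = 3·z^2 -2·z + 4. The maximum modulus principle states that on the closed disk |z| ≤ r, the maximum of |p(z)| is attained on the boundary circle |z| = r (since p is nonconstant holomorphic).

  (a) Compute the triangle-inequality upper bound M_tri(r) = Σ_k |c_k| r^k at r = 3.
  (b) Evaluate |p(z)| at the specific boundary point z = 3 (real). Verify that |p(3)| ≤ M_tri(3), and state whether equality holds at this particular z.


Coefficients: c_0 = 4, c_1 = -2, c_2 = 3. Radius r = 3.
Part (a). Triangle bound: M_tri(r) = Σ_k |c_k| r^k
  = |4|·3^0 + |-2|·3^1 + |3|·3^2
  = 4 + 6 + 27 = 37.
This bounds M(r) := max_{|z|=r} |p(z)| from above; equality holds iff all terms c_k z^k can be made to align in phase at a single z on |z|=r.
Part (b). At z = 3 (real, on the circle |z| = r):
  p(3) = (4)·3^0 + (-2)·3^1 + (3)·3^2 = 25.
  |p(3)| = 25.
Check: |p(3)| = 25 ≤ 37 = M_tri(3). ✓ Equality does not hold at z = 3 (the coefficients have mixed signs, so the terms do not all align in phase there).

M_tri(3) = 37; |p(3)| = 25; equality at z=3: no.


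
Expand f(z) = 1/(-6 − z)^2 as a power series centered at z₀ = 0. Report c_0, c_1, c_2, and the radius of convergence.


Let w = z − z₀, so z = z₀ + w.
Then -6 − z = -6 − (z₀ + w) = (-6 − z₀) − w = -6 − w.
f(z) = 1/(-6 − w)^2 = (1/(-6)^2) · (1 − w/(-6))^{−2}.
By the binomial series (1−u)^{−2} = Σ_{n≥0} C(n+1, 1) u^n for |u|<1, with u = w/(-6):
  c_n = C(n+1, 1) / (-6)^(n+2).
  c_0 = 1/(-6)^2 = 1/36.
  c_1 = 2/(-6)^3 = -1/108.
  c_2 = 3/(-6)^4 = 1/432.
The series is valid for |w/d| < 1, i.e. |z − z₀| < |d|.
Radius of convergence: R = |-6 − z₀| = |-6| = 6 (distance from z₀ to the singularity z = -6).

c_0 = 1/36, c_1 = -1/108, c_2 = 1/432; R = 6.
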